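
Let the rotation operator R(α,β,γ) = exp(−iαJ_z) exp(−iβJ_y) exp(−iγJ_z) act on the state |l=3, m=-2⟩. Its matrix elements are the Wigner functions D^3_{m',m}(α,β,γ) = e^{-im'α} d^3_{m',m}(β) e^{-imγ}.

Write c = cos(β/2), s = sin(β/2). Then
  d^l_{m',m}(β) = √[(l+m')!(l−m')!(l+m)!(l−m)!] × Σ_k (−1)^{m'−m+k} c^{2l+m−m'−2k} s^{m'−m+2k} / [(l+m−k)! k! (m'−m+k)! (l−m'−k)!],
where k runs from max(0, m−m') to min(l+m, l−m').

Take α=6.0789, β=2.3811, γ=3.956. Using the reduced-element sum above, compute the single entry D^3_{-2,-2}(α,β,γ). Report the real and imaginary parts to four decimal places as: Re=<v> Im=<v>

Re=-0.0272 Im=-0.0744

Split into d^3_{-2,-2}(β=2.3811) × two z-phases.
With c≡cos(β/2)=0.371149 and s≡sin(β/2)=0.928573, N=[1·120·1·120]^{1/2}=120.000000
k∈{0,1} keeps every argument non-negative
  k=0: (−1)^0·120.0000/(120)·0.3711^6·0.9286^0 = +0.002614
  k=1: (−1)^1·120.0000/(24)·0.3711^4·0.9286^2 = -0.081808
d^3_{-2,-2}(2.3811) = +0.002614 -0.081808 = -0.079194
D = (+0.917690-0.397298i)·(-0.079194)·(-0.057986+0.998317i) = -0.027197-0.074378i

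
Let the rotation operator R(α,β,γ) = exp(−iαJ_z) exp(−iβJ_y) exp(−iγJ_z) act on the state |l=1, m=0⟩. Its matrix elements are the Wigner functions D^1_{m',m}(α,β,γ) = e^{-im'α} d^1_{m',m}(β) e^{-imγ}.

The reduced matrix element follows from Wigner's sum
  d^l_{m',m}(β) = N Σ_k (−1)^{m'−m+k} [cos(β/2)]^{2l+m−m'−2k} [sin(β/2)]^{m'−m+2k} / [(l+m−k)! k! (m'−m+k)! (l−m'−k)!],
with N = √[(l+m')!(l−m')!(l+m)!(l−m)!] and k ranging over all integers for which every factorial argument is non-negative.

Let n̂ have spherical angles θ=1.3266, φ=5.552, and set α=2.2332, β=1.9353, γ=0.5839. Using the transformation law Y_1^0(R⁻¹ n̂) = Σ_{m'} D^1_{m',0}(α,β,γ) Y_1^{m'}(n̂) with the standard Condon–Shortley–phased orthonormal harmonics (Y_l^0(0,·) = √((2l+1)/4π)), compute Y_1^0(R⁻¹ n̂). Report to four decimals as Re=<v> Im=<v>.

Re=-0.4781 Im=0.0000

Need the full column D^1_{m',0} for m'=−1..1 at α=2.2332, β=1.9353, γ=0.5839.
cos(β/2)=0.567236, sin(β/2)=0.823555
d^1_{-1,0}: single k=1 term ⇒ +0.660650;  D = -0.406309+0.520934i
d^1_{0,0}: k∈[0..1] ⇒ +0.321757 -0.678243 = -0.356486;  D = -0.356486+0.000000i
d^1_{1,0}: single k=0 term ⇒ -0.660650;  D = +0.406309+0.520934i
Y_1^{m'}(θ=1.3266,φ=5.552) and Σ D·Y over m':
  (-0.4063+0.5209i)·(+0.2496+0.2239i)  (-0.3565+0.0000i)·(+0.1181+0.0000i)  (+0.4063+0.5209i)·(-0.2496+0.2239i)
Y_1^0(R⁻¹ n̂) = -0.478134+0.000000i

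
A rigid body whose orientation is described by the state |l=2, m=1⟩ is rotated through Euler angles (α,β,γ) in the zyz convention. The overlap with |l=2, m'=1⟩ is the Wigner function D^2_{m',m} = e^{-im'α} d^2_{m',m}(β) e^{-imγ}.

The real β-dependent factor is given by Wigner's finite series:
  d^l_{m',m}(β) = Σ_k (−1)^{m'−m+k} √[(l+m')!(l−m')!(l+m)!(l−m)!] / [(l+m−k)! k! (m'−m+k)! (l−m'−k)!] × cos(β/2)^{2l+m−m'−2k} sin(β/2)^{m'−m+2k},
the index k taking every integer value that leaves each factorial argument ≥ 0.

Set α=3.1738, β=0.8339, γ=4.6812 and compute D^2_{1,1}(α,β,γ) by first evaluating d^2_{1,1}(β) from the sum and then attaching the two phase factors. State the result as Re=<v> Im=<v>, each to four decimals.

Re=-0.0003 Im=-0.2876

First d^2_{1,1}(β=0.8339), then the phase factors e^{-i(1)α} and e^{-i(1)γ}:
With c≡cos(β/2)=0.914328 and s≡sin(β/2)=0.404974, N=[6·1·6·1]^{1/2}=6.000000
The bounds max(0,m−m')=0 and min(l+m,l−m')=1 give 2 terms
  k=0: (−1)^0·6.0000/(6)·0.9143^4·0.4050^0 = +0.698890
  k=1: (−1)^1·6.0000/(2)·0.9143^2·0.4050^2 = -0.411319
d^2_{1,1}(0.8339) = +0.698890 -0.411319 = +0.287571
D = (-0.999481+0.032202i)·(+0.287571)·(-0.031184+0.999514i) = -0.000293-0.287570i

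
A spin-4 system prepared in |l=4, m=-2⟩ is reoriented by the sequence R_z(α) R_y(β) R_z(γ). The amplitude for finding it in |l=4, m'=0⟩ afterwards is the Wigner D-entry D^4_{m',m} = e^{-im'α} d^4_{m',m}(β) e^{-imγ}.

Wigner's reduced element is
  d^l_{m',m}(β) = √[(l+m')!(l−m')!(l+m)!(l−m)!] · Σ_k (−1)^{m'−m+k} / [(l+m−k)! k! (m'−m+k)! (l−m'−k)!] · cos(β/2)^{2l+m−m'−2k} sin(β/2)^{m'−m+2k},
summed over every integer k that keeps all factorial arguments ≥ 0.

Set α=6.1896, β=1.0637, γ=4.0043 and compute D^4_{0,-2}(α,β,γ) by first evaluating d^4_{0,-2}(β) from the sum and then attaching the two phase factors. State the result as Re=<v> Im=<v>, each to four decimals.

Re=-0.0303 Im=0.1943

Split into d^4_{0,-2}(β=1.0637) × two z-phases.
Half-angle: c=0.861870, s=0.507129. N=√(24·24·2·720)=910.735966
k: max(0,(-2)−(0))=0 … min(4+(-2),4−(0))=2
  k=0: (−1)^2·910.7360/(96)·0.8619^6·0.5071^2 = +1.000021
  k=1: (−1)^3·910.7360/(36)·0.8619^4·0.5071^4 = -0.923274
  k=2: (−1)^4·910.7360/(96)·0.8619^2·0.5071^6 = +0.119871
d^4_{0,-2}(1.0637) = +1.000021 -0.923274 +0.119871 = +0.196619
Attach z-rotation phases: D = e^{-i(0)(6.1896)}·(+0.196619)·e^{-i(-2)(4.0043)} = -0.030280+0.194273i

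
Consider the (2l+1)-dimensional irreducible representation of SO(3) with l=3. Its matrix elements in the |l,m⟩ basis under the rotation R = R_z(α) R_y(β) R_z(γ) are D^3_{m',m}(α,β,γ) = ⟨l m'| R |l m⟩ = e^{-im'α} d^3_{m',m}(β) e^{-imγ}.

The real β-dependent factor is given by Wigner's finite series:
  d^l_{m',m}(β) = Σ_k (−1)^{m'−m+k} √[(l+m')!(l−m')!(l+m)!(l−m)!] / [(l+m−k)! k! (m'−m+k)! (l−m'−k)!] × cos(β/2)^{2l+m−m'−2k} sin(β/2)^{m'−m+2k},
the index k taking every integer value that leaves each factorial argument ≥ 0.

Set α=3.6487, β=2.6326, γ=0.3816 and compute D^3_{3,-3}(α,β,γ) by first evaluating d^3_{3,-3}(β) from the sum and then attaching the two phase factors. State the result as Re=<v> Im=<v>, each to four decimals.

First d^3_{3,-3}(β=2.6326), then the phase factors e^{-i(3)α} and e^{-i(-3)γ}:
With c≡cos(β/2)=0.251758 and s≡sin(β/2)=0.967790, N=[720·1·1·720]^{1/2}=720.000000
k: max(0,(-3)−(3))=0 … min(3+(-3),3−(3))=0
  k=0: (−1)^6·720.0000/(720)·0.2518^0·0.9678^6 = +0.821651
d^3_{3,-3}(2.6326) = +0.821651
Attach z-rotation phases: D = e^{-i(3)(3.6487)}·(+0.821651)·e^{-i(-3)(0.3816)} = -0.764094+0.302112i

Re=-0.7641 Im=0.3021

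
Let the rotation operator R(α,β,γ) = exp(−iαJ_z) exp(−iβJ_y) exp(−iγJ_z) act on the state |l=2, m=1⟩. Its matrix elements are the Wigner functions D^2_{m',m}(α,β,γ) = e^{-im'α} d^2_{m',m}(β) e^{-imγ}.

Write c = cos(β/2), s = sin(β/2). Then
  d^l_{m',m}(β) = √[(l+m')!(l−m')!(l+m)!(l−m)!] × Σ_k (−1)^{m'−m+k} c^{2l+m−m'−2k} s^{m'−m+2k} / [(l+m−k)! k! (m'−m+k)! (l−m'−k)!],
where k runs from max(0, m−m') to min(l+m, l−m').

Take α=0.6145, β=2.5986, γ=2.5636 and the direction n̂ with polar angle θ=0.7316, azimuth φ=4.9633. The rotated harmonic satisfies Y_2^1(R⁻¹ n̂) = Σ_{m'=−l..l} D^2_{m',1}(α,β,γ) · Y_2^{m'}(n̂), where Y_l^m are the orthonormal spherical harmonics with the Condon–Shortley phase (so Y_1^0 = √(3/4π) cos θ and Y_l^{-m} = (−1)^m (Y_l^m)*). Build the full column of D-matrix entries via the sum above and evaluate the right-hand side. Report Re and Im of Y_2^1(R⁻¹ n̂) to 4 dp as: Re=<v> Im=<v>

Need the full column D^2_{m',1} for m'=−2..2 at α=0.6145, β=2.5986, γ=2.5636.
cos(β/2)=0.268173, sin(β/2)=0.963371
d^2_{-2,1}: single k=3 term ⇒ +0.479541;  D = +0.112216-0.466227i
d^2_{-1,1}: k∈[2..3] ⇒ +0.200235 -0.861338 = -0.661104;  D = +0.244175+0.614359i
d^2_{0,1}: k∈[1..2] ⇒ +0.045511 -0.587315 = -0.541804;  D = +0.453794+0.296012i
d^2_{1,1}: k∈[0..1] ⇒ +0.005172 -0.200235 = -0.195063;  D = +0.194933-0.007120i
d^2_{2,1}: single k=0 term ⇒ -0.037159;  D = +0.029559-0.022518i
Y_2^{m'}(θ=0.7316,φ=4.9633) and Σ D·Y over m':
  (+0.1122-0.4662i)·(-0.1511+0.0829i)  (+0.2442+0.6144i)·(+0.0954+0.3720i)  (+0.4538+0.2960i)·(+0.2085+0.0000i)  (+0.1949-0.0071i)·(-0.0954+0.3720i)  (+0.0296-0.0225i)·(-0.1511-0.0829i)
Y_2^1(R⁻¹ n̂) = -0.111223+0.365056i

Re=-0.1112 Im=0.3651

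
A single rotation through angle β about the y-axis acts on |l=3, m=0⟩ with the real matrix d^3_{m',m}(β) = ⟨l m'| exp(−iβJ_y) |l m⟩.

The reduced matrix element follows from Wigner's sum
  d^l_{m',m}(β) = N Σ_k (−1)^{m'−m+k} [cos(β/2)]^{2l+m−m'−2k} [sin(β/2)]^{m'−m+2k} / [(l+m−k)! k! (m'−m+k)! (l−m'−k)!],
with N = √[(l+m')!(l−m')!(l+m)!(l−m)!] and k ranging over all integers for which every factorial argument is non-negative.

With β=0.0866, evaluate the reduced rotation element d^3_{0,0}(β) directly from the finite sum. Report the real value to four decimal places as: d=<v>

d^3_{0,0}(β=0.0866) via Wigner's sum:
c=cos(0.0866/2)=0.999063, s=sin(0.0866/2)=0.043286; N=√[6·6·6·6]=36.000000
Admissible k: 0..3 (factorial args all ≥0)
  k=0: (−1)^0·36.0000/(36)·0.9991^6·0.0433^0 = +0.994389
  k=1: (−1)^1·36.0000/(4)·0.9991^4·0.0433^2 = -0.016800
  k=2: (−1)^2·36.0000/(4)·0.9991^2·0.0433^4 = +0.000032
  k=3: (−1)^3·36.0000/(36)·0.9991^0·0.0433^6 = -0.000000
d^3_{0,0}(0.0866) = +0.994389 -0.016800 +0.000032 -0.000000 = +0.977621

d=0.9776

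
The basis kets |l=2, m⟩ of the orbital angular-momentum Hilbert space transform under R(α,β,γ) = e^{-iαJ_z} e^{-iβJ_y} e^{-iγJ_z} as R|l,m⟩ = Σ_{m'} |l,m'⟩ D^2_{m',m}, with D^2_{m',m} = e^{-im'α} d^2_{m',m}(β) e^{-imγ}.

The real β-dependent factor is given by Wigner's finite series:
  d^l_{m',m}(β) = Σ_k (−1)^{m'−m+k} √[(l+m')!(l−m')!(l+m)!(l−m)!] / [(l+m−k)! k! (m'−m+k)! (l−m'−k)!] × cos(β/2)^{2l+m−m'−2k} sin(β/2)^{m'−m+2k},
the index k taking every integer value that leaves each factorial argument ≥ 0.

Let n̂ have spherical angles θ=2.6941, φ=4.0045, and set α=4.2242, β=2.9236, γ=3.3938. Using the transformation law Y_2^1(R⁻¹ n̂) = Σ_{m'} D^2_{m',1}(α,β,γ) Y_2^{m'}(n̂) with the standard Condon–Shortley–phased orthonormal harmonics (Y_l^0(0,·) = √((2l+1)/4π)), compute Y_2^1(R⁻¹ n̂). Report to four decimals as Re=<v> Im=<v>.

Need the full column D^2_{m',1} for m'=−2..2 at α=4.2242, β=2.9236, γ=3.3938.
cos(β/2)=0.108781, sin(β/2)=0.994066
d^2_{-2,1}: single k=3 term ⇒ +0.213711;  D = +0.071715-0.201319i
d^2_{-1,1}: k∈[2..3] ⇒ +0.035080 -0.976474 = -0.941394;  D = -0.635046-0.694938i
d^2_{0,1}: k∈[1..2] ⇒ +0.003134 -0.261742 = -0.258607;  D = +0.250426-0.064533i
d^2_{1,1}: k∈[0..1] ⇒ +0.000140 -0.035080 = -0.034940;  D = -0.008169+0.033971i
d^2_{2,1}: single k=0 term ⇒ -0.002559;  D = -0.001917-0.001695i
Y_2^{m'}(θ=2.6941,φ=4.0045) and Σ D·Y over m':
  (+0.0717-0.2013i)·(-0.0112-0.0715i)  (-0.6350-0.6949i)·(+0.1960-0.2290i)  (+0.2504-0.0645i)·(+0.4536+0.0000i)  (-0.0082+0.0340i)·(-0.1960-0.2290i)  (-0.0019-0.0017i)·(-0.0112+0.0715i)
Y_2^1(R⁻¹ n̂) = -0.175624-0.027834i

Re=-0.1756 Im=-0.0278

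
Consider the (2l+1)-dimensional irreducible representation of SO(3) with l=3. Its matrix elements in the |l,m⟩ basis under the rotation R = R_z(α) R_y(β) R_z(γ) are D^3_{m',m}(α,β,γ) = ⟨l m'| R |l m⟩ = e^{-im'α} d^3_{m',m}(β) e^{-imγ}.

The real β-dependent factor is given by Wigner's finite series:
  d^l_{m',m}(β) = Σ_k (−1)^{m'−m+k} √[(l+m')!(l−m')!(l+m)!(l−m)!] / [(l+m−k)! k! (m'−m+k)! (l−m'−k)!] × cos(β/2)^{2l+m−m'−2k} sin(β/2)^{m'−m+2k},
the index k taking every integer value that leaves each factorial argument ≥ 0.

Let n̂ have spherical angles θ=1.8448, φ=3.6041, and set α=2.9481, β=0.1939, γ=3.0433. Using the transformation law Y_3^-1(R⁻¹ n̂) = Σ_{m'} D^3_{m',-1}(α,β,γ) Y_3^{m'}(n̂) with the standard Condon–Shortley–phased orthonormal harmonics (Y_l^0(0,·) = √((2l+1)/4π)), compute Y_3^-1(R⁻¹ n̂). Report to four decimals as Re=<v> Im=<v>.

Re=0.2221 Im=-0.1992

Need the full column D^3_{m',-1} for m'=−3..3 at α=2.9481, β=0.1939, γ=3.0433.
cos(β/2)=0.995304, sin(β/2)=0.096798
d^3_{-3,-1}: single k=2 term ⇒ +0.035613;  D = +0.027719-0.022359i
d^3_{-2,-1}: k∈[1..2] ⇒ +0.298983 -0.005656 = +0.293327;  D = -0.259461+0.136824i
d^3_{-1,-1}: k∈[0..2] ⇒ +0.972153 -0.073561 +0.000522 = +0.899114;  D = +0.861110-0.258641i
d^3_{0,-1}: k∈[0..2] ⇒ -0.327519 +0.009294 -0.000029 = -0.318255;  D = +0.316719-0.031232i
d^3_{1,-1}: k∈[0..2] ⇒ +0.055171 -0.000696 +0.000001 = +0.054476;  D = +0.054229+0.005178i
d^3_{2,-1}: k∈[0..1] ⇒ -0.005656 +0.000027 = -0.005629;  D = +0.005396+0.001603i
d^3_{3,-1}: single k=0 term ⇒ +0.000337;  D = +0.000298+0.000156i
Y_3^{m'}(θ=1.8448,φ=3.6041) and Σ D·Y over m':
  (+0.0277-0.0224i)·(-0.0678+0.3660i)  (-0.2595+0.1368i)·(-0.1542+0.2047i)  (+0.8611-0.2586i)·(+0.1765-0.0880i)  (+0.3167-0.0312i)·(+0.2660+0.0000i)  (+0.0542+0.0052i)·(-0.1765-0.0880i)  (+0.0054+0.0016i)·(-0.1542-0.2047i)  (+0.0003+0.0002i)·(+0.0678+0.3660i)
Y_3^-1(R⁻¹ n̂) = +0.222125-0.199202i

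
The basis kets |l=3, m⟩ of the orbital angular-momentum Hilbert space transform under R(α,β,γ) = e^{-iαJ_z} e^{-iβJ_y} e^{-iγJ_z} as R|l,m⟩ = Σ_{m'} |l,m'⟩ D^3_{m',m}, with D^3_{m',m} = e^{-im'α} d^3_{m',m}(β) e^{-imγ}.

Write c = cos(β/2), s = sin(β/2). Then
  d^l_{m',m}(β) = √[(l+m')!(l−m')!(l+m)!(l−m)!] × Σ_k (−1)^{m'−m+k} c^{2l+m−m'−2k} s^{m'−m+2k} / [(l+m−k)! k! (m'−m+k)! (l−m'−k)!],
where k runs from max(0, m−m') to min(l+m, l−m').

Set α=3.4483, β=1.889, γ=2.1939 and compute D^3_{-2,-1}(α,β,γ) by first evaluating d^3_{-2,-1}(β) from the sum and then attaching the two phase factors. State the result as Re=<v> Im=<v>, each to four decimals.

Re=0.4724 Im=-0.1641

D^3_{-2,-1}(3.4483,1.889,2.1939) = e^{-i·-2·3.4483}·d^3_{-2,-1}(1.889)·e^{-i·-1·2.1939}. Compute d first:
With c≡cos(β/2)=0.586148 and s≡sin(β/2)=0.810204, N=[1·120·2·24]^{1/2}=75.894664
The bounds max(0,m−m')=1 and min(l+m,l−m')=2 give 2 terms
  k=1: (−1)^0·75.8947/(24)·0.5861^5·0.8102^1 = +0.177268
  k=2: (−1)^1·75.8947/(12)·0.5861^3·0.8102^3 = -0.677384
d^3_{-2,-1}(1.889) = +0.177268 -0.677384 = -0.500116
Attach z-rotation phases: D = e^{-i(-2)(3.4483)}·(-0.500116)·e^{-i(-1)(2.1939)} = +0.472433-0.164082i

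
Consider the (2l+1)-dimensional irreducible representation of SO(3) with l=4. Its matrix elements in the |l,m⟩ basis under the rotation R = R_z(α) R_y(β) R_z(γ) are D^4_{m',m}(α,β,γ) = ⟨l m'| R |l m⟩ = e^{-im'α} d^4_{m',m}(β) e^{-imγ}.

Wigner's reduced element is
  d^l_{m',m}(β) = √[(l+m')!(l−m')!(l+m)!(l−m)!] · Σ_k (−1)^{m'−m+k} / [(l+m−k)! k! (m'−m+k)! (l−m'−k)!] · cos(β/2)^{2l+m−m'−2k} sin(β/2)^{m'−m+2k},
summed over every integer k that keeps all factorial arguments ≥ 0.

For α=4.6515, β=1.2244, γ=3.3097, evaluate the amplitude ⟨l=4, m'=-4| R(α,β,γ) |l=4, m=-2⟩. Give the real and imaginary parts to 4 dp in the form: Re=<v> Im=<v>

First d^4_{-4,-2}(β=1.2244), then the phase factors e^{-i(-4)α} and e^{-i(-2)γ}:
With c≡cos(β/2)=0.818386 and s≡sin(β/2)=0.574669, N=[1·40320·2·720]^{1/2}=7619.763776
k: max(0,(-2)−(-4))=2 … min(4+(-2),4−(-4))=2
  k=2: (−1)^0·7619.7638/(1440)·0.8184^6·0.5747^2 = +0.525005
d^4_{-4,-2}(1.2244) = +0.525005
Phases: e^{-i·(-4)·4.6515}=+0.970487-0.241155i, e^{-i·(-2)·3.3097}=+0.944010+0.329916i ⇒ D=+0.522753+0.048577i

Re=0.5228 Im=0.0486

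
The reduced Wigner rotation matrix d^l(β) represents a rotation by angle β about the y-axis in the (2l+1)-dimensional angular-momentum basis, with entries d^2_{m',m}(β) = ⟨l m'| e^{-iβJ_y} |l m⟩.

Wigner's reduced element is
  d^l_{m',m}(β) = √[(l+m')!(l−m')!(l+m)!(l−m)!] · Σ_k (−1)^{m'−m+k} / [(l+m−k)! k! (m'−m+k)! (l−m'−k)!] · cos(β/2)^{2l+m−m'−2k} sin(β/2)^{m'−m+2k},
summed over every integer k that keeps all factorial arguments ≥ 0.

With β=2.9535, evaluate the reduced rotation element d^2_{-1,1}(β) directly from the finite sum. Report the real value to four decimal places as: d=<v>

d^2_{-1,1}(β=2.9535) via Wigner's sum:
c=cos(2.9535/2)=0.093908, s=sin(2.9535/2)=0.995581; N=√[1·6·6·1]=6.000000
k∈{2,3} keeps every argument non-negative
  k=2: (−1)^0·6.0000/(2)·0.0939^2·0.9956^2 = +0.026223
  k=3: (−1)^1·6.0000/(6)·0.0939^0·0.9956^4 = -0.982440
d^2_{-1,1}(2.9535) = +0.026223 -0.982440 = -0.956218

d=-0.9562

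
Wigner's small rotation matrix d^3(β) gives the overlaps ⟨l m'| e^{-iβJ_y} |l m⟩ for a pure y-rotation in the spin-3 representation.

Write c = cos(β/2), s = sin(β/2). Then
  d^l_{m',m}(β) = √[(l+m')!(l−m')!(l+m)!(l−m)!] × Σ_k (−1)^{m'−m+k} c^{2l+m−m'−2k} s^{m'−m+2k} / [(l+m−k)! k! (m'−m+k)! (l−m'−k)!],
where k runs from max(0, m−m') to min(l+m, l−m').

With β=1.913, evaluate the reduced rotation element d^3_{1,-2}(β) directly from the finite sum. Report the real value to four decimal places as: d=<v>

d=0.0033

d^3_{1,-2}(β=1.913) via Wigner's sum:
Half-angle: c=0.576384, s=0.817179. N=√(24·2·1·120)=75.894664
k∈{0,1} keeps every argument non-negative
  k=0: (−1)^3·75.8947/(12)·0.5764^3·0.8172^3 = -0.660871
  k=1: (−1)^4·75.8947/(24)·0.5764^1·0.8172^5 = +0.664199
d^3_{1,-2}(1.913) = -0.660871 +0.664199 = +0.003328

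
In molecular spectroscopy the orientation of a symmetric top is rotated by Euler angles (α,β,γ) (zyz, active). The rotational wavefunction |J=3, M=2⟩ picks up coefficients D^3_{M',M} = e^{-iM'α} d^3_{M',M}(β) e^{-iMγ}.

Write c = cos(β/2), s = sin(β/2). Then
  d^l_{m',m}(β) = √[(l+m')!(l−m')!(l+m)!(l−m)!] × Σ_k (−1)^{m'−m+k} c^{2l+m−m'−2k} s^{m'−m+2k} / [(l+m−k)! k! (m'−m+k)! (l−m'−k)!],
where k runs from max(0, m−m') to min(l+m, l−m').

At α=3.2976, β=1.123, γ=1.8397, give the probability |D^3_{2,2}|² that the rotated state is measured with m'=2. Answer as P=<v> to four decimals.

Split into d^3_{2,2}(β=1.123) × two z-phases.
c=cos(1.123/2)=0.846457, s=sin(1.123/2)=0.532456; N=√[120·1·120·1]=120.000000
Admissible k: 0..1 (factorial args all ≥0)
  k=0: (−1)^0·120.0000/(120)·0.8465^6·0.5325^0 = +0.367816
  k=1: (−1)^1·120.0000/(24)·0.8465^4·0.5325^2 = -0.727710
d^3_{2,2}(1.123) = +0.367816 -0.727710 = -0.359895
|D^3_{2,2}|² = |d^3_{2,2}(β)|² = (-0.359895)² = 0.129524 (the z-rotation phases have unit modulus)

P=0.1295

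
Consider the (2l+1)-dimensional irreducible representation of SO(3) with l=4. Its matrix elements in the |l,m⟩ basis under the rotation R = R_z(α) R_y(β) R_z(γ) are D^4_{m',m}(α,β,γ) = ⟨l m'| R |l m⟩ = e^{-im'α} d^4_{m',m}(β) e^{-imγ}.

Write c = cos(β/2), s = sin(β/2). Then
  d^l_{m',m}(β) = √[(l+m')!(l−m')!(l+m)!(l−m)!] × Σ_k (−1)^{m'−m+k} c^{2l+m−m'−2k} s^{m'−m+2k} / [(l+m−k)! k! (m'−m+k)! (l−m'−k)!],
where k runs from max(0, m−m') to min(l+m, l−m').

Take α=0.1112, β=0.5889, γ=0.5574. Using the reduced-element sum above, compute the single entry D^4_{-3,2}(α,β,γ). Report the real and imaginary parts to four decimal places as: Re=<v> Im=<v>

Re=0.0139 Im=-0.0138

Split into d^4_{-3,2}(β=0.5889) × two z-phases.
c=cos(0.5889/2)=0.956962, s=sin(0.5889/2)=0.290214; N=√[1·5040·720·2]=2693.993318
k∈{5,6} keeps every argument non-negative
  k=5: (−1)^0·2693.9933/(240)·0.9570^3·0.2902^5 = +0.020252
  k=6: (−1)^1·2693.9933/(720)·0.9570^1·0.2902^7 = -0.000621
d^4_{-3,2}(0.5889) = +0.020252 -0.000621 = +0.019631
Attach z-rotation phases: D = e^{-i(-3)(0.1112)}·(+0.019631)·e^{-i(2)(0.5574)} = +0.013939-0.013823i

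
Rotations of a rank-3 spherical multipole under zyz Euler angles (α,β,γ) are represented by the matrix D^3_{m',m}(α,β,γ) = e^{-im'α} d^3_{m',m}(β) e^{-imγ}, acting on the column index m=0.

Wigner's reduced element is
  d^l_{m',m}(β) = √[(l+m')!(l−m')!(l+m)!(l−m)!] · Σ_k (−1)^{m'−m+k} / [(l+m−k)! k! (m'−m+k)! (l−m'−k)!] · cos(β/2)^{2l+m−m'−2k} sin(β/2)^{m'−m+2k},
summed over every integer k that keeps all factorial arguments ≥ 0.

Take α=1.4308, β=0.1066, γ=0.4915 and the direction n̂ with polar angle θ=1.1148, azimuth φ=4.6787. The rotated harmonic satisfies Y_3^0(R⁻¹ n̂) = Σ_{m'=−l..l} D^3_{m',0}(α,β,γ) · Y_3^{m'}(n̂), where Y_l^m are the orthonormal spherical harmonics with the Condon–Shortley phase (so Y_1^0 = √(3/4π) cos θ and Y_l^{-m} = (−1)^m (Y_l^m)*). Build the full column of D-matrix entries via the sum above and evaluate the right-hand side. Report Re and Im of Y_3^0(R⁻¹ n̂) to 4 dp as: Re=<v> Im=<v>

Re=-0.3086 Im=0.0000

Need the full column D^3_{m',0} for m'=−3..3 at α=1.4308, β=0.1066, γ=0.4915.
cos(β/2)=0.998580, sin(β/2)=0.053275
d^3_{-3,0}: single k=3 term ⇒ +0.000673;  D = -0.000275-0.000615i
d^3_{-2,0}: k∈[2..3] ⇒ +0.015457 -0.000044 = +0.015413;  D = -0.014813+0.004259i
d^3_{-1,0}: k∈[1..3] ⇒ +0.183243 -0.001565 +0.000001 = +0.181679;  D = +0.025351+0.179902i
d^3_{0,0}: k∈[0..3] ⇒ +0.991510 -0.025399 +0.000072 -0.000000 = +0.966183;  D = +0.966183+0.000000i
d^3_{1,0}: k∈[0..2] ⇒ -0.183243 +0.001565 -0.000001 = -0.181679;  D = -0.025351+0.179902i
d^3_{2,0}: k∈[0..1] ⇒ +0.015457 -0.000044 = +0.015413;  D = -0.014813-0.004259i
d^3_{3,0}: single k=0 term ⇒ -0.000673;  D = +0.000275-0.000615i
Y_3^{m'}(θ=1.1148,φ=4.6787) and Σ D·Y over m':
  (-0.0003-0.0006i)·(+0.0305-0.3004i)  (-0.0148+0.0043i)·(-0.3619-0.0244i)  (+0.0254+0.1799i)·(+0.0003-0.0088i)  (+0.9662+0.0000i)·(-0.3337+0.0000i)  (-0.0254+0.1799i)·(-0.0003-0.0088i)  (-0.0148-0.0043i)·(-0.3619+0.0244i)  (+0.0003-0.0006i)·(-0.0305-0.3004i)
Y_3^0(R⁻¹ n̂) = -0.308643-0.000000i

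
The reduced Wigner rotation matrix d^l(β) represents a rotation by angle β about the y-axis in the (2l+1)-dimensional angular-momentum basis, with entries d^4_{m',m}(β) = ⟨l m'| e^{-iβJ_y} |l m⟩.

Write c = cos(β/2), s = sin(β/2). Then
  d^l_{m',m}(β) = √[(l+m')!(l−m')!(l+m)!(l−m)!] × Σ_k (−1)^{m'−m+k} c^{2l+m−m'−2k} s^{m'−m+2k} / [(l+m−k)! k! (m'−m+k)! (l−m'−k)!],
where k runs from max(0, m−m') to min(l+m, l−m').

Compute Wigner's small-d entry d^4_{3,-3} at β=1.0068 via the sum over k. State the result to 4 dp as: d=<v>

d^4_{3,-3}(β=1.0068) via Wigner's sum:
c=cos(1.0068/2)=0.875947, s=sin(1.0068/2)=0.482407; N=√[5040·1·1·5040]=5040.000000
k∈{0,1} keeps every argument non-negative
  k=0: (−1)^6·5040.0000/(720)·0.8759^2·0.4824^6 = +0.067691
  k=1: (−1)^7·5040.0000/(5040)·0.8759^0·0.4824^8 = -0.002933
d^4_{3,-3}(1.0068) = +0.067691 -0.002933 = +0.064758

d=0.0648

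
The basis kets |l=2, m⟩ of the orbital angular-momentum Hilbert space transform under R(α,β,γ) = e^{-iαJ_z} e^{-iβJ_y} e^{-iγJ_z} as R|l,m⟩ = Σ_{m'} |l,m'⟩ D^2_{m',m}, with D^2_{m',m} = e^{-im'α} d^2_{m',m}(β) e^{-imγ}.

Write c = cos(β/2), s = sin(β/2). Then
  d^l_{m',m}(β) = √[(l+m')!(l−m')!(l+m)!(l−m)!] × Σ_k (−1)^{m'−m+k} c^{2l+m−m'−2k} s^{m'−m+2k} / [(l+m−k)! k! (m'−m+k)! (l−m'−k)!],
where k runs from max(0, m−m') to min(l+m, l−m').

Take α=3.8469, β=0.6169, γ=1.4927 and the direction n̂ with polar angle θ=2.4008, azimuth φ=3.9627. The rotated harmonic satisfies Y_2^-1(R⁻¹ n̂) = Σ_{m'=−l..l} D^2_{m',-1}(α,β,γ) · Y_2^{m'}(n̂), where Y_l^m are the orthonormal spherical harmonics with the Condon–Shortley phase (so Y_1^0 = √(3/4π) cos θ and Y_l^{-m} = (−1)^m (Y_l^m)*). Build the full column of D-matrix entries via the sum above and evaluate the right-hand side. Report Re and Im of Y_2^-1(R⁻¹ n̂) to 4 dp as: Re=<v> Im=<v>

Need the full column D^2_{m',-1} for m'=−2..2 at α=3.8469, β=0.6169, γ=1.4927.
cos(β/2)=0.952805, sin(β/2)=0.303582
d^2_{-2,-1}: single k=1 term ⇒ +0.525193;  D = -0.510354+0.123961i
d^2_{-1,-1}: k∈[0..1] ⇒ +0.824170 -0.251005 = +0.573165;  D = +0.336384-0.464073i
d^2_{0,-1}: k∈[0..1] ⇒ -0.643227 +0.065299 = -0.577928;  D = -0.045088-0.576166i
d^2_{1,-1}: k∈[0..1] ⇒ +0.251005 -0.008494 = +0.242511;  D = -0.171139-0.171823i
d^2_{2,-1}: single k=0 term ⇒ -0.053317;  D = -0.053137-0.004372i
Y_2^{m'}(θ=2.4008,φ=3.9627) and Σ D·Y over m':
  (-0.5104+0.1240i)·(-0.0126-0.1755i)  (+0.3364-0.4641i)·(+0.2622-0.2816i)  (-0.0451-0.5762i)·(+0.1998+0.0000i)  (-0.1711-0.1718i)·(-0.2622-0.2816i)  (-0.0531-0.0044i)·(-0.0126+0.1755i)
Y_2^-1(R⁻¹ n̂) = -0.025424-0.159561i

Re=-0.0254 Im=-0.1596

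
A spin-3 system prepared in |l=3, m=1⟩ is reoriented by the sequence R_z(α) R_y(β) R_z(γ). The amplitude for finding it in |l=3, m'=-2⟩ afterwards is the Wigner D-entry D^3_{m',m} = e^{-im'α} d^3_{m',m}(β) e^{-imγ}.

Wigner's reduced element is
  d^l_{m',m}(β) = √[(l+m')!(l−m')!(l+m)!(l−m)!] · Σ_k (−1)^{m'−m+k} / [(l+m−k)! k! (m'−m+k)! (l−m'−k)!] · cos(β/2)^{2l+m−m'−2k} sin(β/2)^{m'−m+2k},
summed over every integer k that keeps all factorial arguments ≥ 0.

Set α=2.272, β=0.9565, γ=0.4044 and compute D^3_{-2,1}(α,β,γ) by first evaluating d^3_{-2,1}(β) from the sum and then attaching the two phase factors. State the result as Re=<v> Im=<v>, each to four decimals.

D^3_{-2,1}(2.272,0.9565,0.4044) = e^{-i·-2·2.272}·d^3_{-2,1}(0.9565)·e^{-i·1·0.4044}. Compute d first:
c=cos(0.9565/2)=0.887802, s=sin(0.9565/2)=0.460226; N=√[1·120·24·2]=75.894664
The bounds max(0,m−m')=3 and min(l+m,l−m')=4 give 2 terms
  k=3: (−1)^0·75.8947/(12)·0.8878^3·0.4602^3 = +0.431412
  k=4: (−1)^1·75.8947/(24)·0.8878^1·0.4602^5 = -0.057966
d^3_{-2,1}(0.9565) = +0.431412 -0.057966 = +0.373446
Phases: e^{-i·(-2)·2.272}=-0.167594-0.985856i, e^{-i·(1)·0.4044}=+0.919339-0.393467i ⇒ D=-0.202399-0.313841i

Re=-0.2024 Im=-0.3138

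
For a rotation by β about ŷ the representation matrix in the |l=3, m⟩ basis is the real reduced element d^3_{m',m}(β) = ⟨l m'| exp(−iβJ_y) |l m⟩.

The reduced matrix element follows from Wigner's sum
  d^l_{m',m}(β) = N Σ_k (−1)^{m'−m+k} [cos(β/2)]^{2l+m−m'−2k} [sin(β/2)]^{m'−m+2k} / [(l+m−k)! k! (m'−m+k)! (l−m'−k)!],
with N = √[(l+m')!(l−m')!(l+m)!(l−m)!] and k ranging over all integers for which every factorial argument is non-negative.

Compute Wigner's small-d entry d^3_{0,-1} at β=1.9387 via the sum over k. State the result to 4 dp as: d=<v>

d=0.1427

d^3_{0,-1}(β=1.9387) via Wigner's sum:
With c≡cos(β/2)=0.565836 and s≡sin(β/2)=0.824518, N=[6·6·2·24]^{1/2}=41.569219
k∈{0,1,2} keeps every argument non-negative
  k=0: (−1)^1·41.5692/(12)·0.5658^5·0.8245^1 = -0.165669
  k=1: (−1)^2·41.5692/(4)·0.5658^3·0.8245^3 = +1.055318
  k=2: (−1)^3·41.5692/(12)·0.5658^1·0.8245^5 = -0.746933
d^3_{0,-1}(1.9387) = -0.165669 +1.055318 -0.746933 = +0.142715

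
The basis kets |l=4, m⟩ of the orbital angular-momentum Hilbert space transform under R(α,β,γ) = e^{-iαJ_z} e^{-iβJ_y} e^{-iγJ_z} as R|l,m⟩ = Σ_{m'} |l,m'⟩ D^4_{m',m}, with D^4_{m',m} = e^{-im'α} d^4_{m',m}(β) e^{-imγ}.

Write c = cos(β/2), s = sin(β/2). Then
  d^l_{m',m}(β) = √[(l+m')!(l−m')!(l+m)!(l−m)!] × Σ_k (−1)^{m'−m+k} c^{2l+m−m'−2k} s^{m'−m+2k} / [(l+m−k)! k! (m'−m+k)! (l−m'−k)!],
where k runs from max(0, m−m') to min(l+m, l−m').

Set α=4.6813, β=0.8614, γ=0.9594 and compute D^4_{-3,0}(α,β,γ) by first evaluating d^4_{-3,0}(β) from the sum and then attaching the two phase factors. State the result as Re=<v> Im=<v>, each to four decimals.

D^4_{-3,0}(4.6813,0.8614,0.9594) = e^{-i·-3·4.6813}·d^4_{-3,0}(0.8614)·e^{-i·0·0.9594}. Compute d first:
With c≡cos(β/2)=0.908674 and s≡sin(β/2)=0.417507, N=[1·5040·24·24]^{1/2}=1703.830978
The bounds max(0,m−m')=3 and min(l+m,l−m')=4 give 2 terms
  k=3: (−1)^0·1703.8310/(144)·0.9087^5·0.4175^3 = +0.533452
  k=4: (−1)^1·1703.8310/(144)·0.9087^3·0.4175^5 = -0.112618
d^4_{-3,0}(0.8614) = +0.533452 -0.112618 = +0.420834
D = (+0.093132+0.995654i)·(+0.420834)·(+1.000000+0.000000i) = +0.039193+0.419005i

Re=0.0392 Im=0.4190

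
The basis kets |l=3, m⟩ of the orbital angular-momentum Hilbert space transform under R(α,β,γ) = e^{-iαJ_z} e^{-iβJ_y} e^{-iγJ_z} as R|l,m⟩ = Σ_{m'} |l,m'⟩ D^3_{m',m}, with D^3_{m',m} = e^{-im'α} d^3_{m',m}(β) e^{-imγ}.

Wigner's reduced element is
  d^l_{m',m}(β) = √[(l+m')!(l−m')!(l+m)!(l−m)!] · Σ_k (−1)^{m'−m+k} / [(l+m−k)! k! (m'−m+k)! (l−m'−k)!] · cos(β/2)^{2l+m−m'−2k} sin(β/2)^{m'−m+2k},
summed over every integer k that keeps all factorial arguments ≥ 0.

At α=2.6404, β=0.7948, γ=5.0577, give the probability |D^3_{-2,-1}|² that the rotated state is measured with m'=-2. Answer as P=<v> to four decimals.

First d^3_{-2,-1}(β=0.7948), then the phase factors e^{-i(-2)α} and e^{-i(-1)γ}:
With c≡cos(β/2)=0.922070 and s≡sin(β/2)=0.387022, N=[1·120·2·24]^{1/2}=75.894664
The bounds max(0,m−m')=1 and min(l+m,l−m')=2 give 2 terms
  k=1: (−1)^0·75.8947/(24)·0.9221^5·0.3870^1 = +0.815748
  k=2: (−1)^1·75.8947/(12)·0.9221^3·0.3870^3 = -0.287429
d^3_{-2,-1}(0.7948) = +0.815748 -0.287429 = +0.528320
|D^3_{-2,-1}|² = |d^3_{-2,-1}(β)|² = (+0.528320)² = 0.279122 (the z-rotation phases have unit modulus)

P=0.2791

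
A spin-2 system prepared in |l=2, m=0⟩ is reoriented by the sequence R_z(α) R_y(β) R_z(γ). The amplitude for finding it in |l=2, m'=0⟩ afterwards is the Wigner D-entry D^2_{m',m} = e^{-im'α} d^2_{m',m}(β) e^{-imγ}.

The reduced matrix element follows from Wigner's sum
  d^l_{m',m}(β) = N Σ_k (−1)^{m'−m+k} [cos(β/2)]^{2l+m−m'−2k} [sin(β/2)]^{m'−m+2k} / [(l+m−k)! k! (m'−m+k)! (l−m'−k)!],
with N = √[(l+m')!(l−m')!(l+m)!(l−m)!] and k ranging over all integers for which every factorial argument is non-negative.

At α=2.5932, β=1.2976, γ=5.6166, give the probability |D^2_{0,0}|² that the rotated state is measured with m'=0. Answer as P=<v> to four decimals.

First d^2_{0,0}(β=1.2976), then the phase factors e^{-i(0)α} and e^{-i(0)γ}:
With c≡cos(β/2)=0.796809 and s≡sin(β/2)=0.604231, N=[2·2·2·2]^{1/2}=4.000000
Admissible k: 0..2 (factorial args all ≥0)
  k=0: (−1)^0·4.0000/(4)·0.7968^4·0.6042^0 = +0.403105
  k=1: (−1)^1·4.0000/(1)·0.7968^2·0.6042^2 = -0.927202
  k=2: (−1)^2·4.0000/(4)·0.7968^0·0.6042^4 = +0.133294
d^2_{0,0}(1.2976) = +0.403105 -0.927202 +0.133294 = -0.390803
|D^2_{0,0}|² = |d^2_{0,0}(β)|² = (-0.390803)² = 0.152727 (the z-rotation phases have unit modulus)

P=0.1527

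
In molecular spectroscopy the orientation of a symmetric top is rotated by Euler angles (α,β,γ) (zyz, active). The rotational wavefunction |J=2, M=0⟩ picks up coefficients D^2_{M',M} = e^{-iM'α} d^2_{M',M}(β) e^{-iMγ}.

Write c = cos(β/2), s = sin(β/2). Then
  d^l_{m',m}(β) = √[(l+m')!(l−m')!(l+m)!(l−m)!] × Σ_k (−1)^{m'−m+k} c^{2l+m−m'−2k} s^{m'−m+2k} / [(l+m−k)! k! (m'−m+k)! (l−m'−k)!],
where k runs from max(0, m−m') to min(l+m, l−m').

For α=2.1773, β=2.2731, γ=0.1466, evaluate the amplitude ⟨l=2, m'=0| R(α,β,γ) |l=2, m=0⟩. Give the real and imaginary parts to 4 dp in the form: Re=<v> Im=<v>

Re=0.1259 Im=0.0000

D^2_{0,0}(2.1773,2.2731,0.1466) = e^{-i·0·2.1773}·d^2_{0,0}(2.2731)·e^{-i·0·0.1466}. Compute d first:
With c≡cos(β/2)=0.420727 and s≡sin(β/2)=0.907187, N=[2·2·2·2]^{1/2}=4.000000
k: max(0,(0)−(0))=0 … min(2+(0),2−(0))=2
  k=0: (−1)^0·4.0000/(4)·0.4207^4·0.9072^0 = +0.031333
  k=1: (−1)^1·4.0000/(1)·0.4207^2·0.9072^2 = -0.582713
  k=2: (−1)^2·4.0000/(4)·0.4207^0·0.9072^4 = +0.677311
d^2_{0,0}(2.2731) = +0.031333 -0.582713 +0.677311 = +0.125931
Phases: e^{-i·(0)·2.1773}=+1.000000+0.000000i, e^{-i·(0)·0.1466}=+1.000000+0.000000i ⇒ D=+0.125931+0.000000i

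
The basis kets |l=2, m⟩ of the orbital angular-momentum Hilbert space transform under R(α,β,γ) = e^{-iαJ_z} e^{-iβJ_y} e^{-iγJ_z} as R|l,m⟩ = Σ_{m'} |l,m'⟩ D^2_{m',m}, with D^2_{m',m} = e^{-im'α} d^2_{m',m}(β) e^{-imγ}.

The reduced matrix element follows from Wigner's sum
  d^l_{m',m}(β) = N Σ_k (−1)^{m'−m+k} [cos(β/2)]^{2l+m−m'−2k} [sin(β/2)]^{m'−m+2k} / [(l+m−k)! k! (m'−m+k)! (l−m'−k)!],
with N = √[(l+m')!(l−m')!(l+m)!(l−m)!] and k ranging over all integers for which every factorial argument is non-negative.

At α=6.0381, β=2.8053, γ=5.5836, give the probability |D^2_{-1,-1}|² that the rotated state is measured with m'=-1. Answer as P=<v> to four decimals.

P=0.0065

Split into d^2_{-1,-1}(β=2.8053) × two z-phases.
With c≡cos(β/2)=0.167355 and s≡sin(β/2)=0.985897, N=[1·6·1·6]^{1/2}=6.000000
k: max(0,(-1)−(-1))=0 … min(2+(-1),2−(-1))=1
  k=0: (−1)^0·6.0000/(6)·0.1674^4·0.9859^0 = +0.000784
  k=1: (−1)^1·6.0000/(2)·0.1674^2·0.9859^2 = -0.081670
d^2_{-1,-1}(2.8053) = +0.000784 -0.081670 = -0.080885
|D^2_{-1,-1}|² = |d^2_{-1,-1}(β)|² = (-0.080885)² = 0.006542 (the z-rotation phases have unit modulus)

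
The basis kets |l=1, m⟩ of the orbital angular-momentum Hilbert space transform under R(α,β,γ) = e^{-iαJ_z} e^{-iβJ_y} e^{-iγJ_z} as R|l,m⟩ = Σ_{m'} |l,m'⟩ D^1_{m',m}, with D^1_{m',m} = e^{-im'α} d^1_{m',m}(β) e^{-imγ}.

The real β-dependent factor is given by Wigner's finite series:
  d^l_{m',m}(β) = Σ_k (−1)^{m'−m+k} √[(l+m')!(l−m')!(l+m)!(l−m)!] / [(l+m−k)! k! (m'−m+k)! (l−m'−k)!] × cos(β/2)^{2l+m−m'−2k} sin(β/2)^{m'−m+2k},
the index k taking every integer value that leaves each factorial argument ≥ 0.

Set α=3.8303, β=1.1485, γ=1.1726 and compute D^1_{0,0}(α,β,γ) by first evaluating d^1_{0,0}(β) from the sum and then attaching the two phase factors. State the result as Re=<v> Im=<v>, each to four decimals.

Re=0.4099 Im=0.0000

First d^1_{0,0}(β=1.1485), then the phase factors e^{-i(0)α} and e^{-i(0)γ}:
With c≡cos(β/2)=0.839600 and s≡sin(β/2)=0.543205, N=[1·1·1·1]^{1/2}=1.000000
The bounds max(0,m−m')=0 and min(l+m,l−m')=1 give 2 terms
  k=0: (−1)^0·1.0000/(1)·0.8396^2·0.5432^0 = +0.704928
  k=1: (−1)^1·1.0000/(1)·0.8396^0·0.5432^2 = -0.295072
d^1_{0,0}(1.1485) = +0.704928 -0.295072 = +0.409856
D = (+1.000000+0.000000i)·(+0.409856)·(+1.000000+0.000000i) = +0.409856+0.000000i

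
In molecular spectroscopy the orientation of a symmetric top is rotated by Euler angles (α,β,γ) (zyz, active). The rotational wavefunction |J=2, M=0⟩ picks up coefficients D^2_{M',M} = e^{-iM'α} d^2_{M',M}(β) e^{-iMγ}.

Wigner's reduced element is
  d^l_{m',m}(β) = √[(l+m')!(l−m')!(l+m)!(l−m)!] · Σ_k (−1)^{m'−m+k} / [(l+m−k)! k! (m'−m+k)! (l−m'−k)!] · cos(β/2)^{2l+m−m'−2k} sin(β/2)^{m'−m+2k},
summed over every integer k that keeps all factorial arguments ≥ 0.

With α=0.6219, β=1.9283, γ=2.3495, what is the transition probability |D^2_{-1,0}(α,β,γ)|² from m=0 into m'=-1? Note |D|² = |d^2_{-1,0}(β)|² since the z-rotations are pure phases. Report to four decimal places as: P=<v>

First d^2_{-1,0}(β=1.9283), then the phase factors e^{-i(-1)α} and e^{-i(0)γ}:
With c≡cos(β/2)=0.570115 and s≡sin(β/2)=0.821565, N=[1·6·2·2]^{1/2}=4.898979
k: max(0,(0)−(-1))=1 … min(2+(0),2−(-1))=2
  k=1: (−1)^0·4.8990/(2)·0.5701^3·0.8216^1 = +0.372911
  k=2: (−1)^1·4.8990/(2)·0.5701^1·0.8216^3 = -0.774397
d^2_{-1,0}(1.9283) = +0.372911 -0.774397 = -0.401485
|D^2_{-1,0}|² = |d^2_{-1,0}(β)|² = (-0.401485)² = 0.161191 (the z-rotation phases have unit modulus)

P=0.1612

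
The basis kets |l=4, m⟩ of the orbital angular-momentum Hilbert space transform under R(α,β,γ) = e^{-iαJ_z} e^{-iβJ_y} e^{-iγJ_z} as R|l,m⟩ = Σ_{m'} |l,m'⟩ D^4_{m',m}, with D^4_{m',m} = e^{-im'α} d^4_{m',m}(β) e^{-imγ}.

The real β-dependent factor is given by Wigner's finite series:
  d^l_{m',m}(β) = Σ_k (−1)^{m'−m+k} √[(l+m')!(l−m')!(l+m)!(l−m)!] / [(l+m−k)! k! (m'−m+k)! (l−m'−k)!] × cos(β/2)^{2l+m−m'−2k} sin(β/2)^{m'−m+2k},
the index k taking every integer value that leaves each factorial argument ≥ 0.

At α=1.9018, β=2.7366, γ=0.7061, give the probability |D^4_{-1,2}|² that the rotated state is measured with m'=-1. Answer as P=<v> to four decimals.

D^4_{-1,2}(1.9018,2.7366,0.7061) = e^{-i·-1·1.9018}·d^4_{-1,2}(2.7366)·e^{-i·2·0.7061}. Compute d first:
With c≡cos(β/2)=0.201115 and s≡sin(β/2)=0.979568, N=[6·120·720·2]^{1/2}=1018.233765
Admissible k: 3..5 (factorial args all ≥0)
  k=3: (−1)^0·1018.2338/(72)·0.2011^5·0.9796^3 = +0.004374
  k=4: (−1)^1·1018.2338/(48)·0.2011^3·0.9796^5 = -0.155637
  k=5: (−1)^2·1018.2338/(240)·0.2011^1·0.9796^7 = +0.738452
d^4_{-1,2}(2.7366) = +0.004374 -0.155637 +0.738452 = +0.587188
|D^4_{-1,2}|² = |d^4_{-1,2}(β)|² = (+0.587188)² = 0.344790 (the z-rotation phases have unit modulus)

P=0.3448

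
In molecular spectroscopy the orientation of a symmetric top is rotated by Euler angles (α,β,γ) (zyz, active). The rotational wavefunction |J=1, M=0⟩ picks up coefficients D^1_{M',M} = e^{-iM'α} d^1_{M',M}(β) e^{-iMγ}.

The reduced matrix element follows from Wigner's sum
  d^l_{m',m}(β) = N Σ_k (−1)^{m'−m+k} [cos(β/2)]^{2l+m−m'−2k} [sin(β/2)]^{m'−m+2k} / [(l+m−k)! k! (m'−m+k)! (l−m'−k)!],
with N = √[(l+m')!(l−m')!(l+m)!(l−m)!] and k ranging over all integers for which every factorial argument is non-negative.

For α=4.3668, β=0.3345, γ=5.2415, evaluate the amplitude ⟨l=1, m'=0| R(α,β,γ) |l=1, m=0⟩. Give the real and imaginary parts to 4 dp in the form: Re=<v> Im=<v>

Re=0.9446 Im=0.0000

Split into d^1_{0,0}(β=0.3345) × two z-phases.
With c≡cos(β/2)=0.986046 and s≡sin(β/2)=0.166471, N=[1·1·1·1]^{1/2}=1.000000
The bounds max(0,m−m')=0 and min(l+m,l−m')=1 give 2 terms
  k=0: (−1)^0·1.0000/(1)·0.9860^2·0.1665^0 = +0.972287
  k=1: (−1)^1·1.0000/(1)·0.9860^0·0.1665^2 = -0.027713
d^1_{0,0}(0.3345) = +0.972287 -0.027713 = +0.944575
D = (+1.000000+0.000000i)·(+0.944575)·(+1.000000+0.000000i) = +0.944575+0.000000i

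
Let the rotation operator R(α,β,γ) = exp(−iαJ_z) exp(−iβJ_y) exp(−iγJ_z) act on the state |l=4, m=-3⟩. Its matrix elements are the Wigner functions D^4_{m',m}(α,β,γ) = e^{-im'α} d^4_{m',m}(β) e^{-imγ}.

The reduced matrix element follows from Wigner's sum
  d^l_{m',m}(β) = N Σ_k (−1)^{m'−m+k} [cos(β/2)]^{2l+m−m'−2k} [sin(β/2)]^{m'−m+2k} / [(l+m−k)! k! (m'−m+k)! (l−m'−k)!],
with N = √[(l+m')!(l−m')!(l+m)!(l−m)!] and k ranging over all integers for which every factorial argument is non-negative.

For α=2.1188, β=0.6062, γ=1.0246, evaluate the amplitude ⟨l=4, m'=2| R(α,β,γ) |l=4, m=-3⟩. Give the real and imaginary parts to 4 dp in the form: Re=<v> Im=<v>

Split into d^4_{2,-3}(β=0.6062) × two z-phases.
With c≡cos(β/2)=0.954416 and s≡sin(β/2)=0.298480, N=[720·2·1·5040]^{1/2}=2693.993318
k: max(0,(-3)−(2))=0 … min(4+(-3),4−(2))=1
  k=0: (−1)^5·2693.9933/(240)·0.9544^3·0.2985^5 = -0.023119
  k=1: (−1)^6·2693.9933/(720)·0.9544^1·0.2985^7 = +0.000754
d^4_{2,-3}(0.6062) = -0.023119 +0.000754 = -0.022366
Phases: e^{-i·(2)·2.1188}=-0.457151+0.889389i, e^{-i·(-3)·1.0246}=-0.997703+0.067741i ⇒ D=-0.008854+0.020539i

Re=-0.0089 Im=0.0205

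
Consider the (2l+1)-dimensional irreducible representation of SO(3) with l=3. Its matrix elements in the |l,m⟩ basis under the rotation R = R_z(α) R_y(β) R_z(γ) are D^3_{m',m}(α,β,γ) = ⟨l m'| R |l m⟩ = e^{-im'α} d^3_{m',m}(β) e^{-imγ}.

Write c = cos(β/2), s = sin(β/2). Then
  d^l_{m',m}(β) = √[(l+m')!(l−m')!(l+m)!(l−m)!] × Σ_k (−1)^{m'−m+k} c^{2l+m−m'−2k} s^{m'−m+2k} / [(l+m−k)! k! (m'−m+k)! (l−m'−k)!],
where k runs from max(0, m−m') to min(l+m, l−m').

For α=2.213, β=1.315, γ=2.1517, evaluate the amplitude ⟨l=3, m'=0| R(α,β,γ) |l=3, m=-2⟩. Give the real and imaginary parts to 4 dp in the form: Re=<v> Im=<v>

D^3_{0,-2}(2.213,1.315,2.1517) = e^{-i·0·2.213}·d^3_{0,-2}(1.315)·e^{-i·-2·2.1517}. Compute d first:
With c≡cos(β/2)=0.791523 and s≡sin(β/2)=0.611140, N=[6·6·1·120]^{1/2}=65.726707
The bounds max(0,m−m')=0 and min(l+m,l−m')=1 give 2 terms
  k=0: (−1)^2·65.7267/(12)·0.7915^4·0.6111^2 = +0.802962
  k=1: (−1)^3·65.7267/(12)·0.7915^2·0.6111^4 = -0.478685
d^3_{0,-2}(1.315) = +0.802962 -0.478685 = +0.324277
D = (+1.000000+0.000000i)·(+0.324277)·(-0.397682-0.917523i) = -0.128959-0.297532i

Re=-0.1290 Im=-0.2975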